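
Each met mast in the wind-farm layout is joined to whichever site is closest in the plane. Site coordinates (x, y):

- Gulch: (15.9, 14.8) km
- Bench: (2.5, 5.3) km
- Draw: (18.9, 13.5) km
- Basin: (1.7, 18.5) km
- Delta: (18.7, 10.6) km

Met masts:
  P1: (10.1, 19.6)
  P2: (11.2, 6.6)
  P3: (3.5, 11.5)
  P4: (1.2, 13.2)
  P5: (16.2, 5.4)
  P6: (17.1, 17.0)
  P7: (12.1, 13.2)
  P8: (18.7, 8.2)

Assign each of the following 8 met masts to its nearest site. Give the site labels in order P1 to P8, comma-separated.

Gulch, Delta, Bench, Basin, Delta, Gulch, Gulch, Delta

P1 → Gulch (d²=56.68)
P2 → Delta (d²=72.25)
P3 → Bench (d²=39.44)
P4 → Basin (d²=28.34)
P5 → Delta (d²=33.29)
P6 → Gulch (d²=6.28)
P7 → Gulch (d²=17.00)
P8 → Delta (d²=5.76)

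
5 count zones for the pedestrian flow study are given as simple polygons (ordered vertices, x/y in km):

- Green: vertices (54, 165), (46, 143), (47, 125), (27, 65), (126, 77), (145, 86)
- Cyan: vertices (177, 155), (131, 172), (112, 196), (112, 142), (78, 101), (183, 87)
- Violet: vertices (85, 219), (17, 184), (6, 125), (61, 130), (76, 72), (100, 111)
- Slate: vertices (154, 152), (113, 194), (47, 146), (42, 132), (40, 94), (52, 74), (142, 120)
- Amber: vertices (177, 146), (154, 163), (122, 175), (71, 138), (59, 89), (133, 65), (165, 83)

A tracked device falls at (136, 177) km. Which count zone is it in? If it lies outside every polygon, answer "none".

none

Cast a ray rightward from (136, 177). For each polygon, the edges (by vertex number in listed order) whose endpoints lie on opposite sides of y = 177, where each meets that height, and whether that is right or left of the point:
Green: no edge straddles that height → 0 crossings.
Cyan: 2–3 at x≈127.0 (left), 3–4 at x≈112.0 (left) → 0 crossings.
Violet: 2–3 at x≈15.7 (left), 6–1 at x≈90.8 (left) → 0 crossings.
Slate: 1–2 at x≈129.6 (left), 2–3 at x≈89.6 (left) → 0 crossings.
Amber: no edge straddles that height → 0 crossings.
All counts are even, so the point lies outside every listed polygon.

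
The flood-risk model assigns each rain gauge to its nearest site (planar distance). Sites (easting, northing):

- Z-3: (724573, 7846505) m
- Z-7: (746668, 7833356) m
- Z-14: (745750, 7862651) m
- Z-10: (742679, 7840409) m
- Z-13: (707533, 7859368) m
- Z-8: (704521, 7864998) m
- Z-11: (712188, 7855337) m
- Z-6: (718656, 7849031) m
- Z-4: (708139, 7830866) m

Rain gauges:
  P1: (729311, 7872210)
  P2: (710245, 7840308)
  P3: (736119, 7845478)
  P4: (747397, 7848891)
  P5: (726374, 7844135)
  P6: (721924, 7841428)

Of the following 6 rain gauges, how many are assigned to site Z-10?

2

P1 → Z-14
P2 → Z-4
P3 → Z-10
P4 → Z-10
P5 → Z-3
P6 → Z-3
2 of the 6 go to Z-10.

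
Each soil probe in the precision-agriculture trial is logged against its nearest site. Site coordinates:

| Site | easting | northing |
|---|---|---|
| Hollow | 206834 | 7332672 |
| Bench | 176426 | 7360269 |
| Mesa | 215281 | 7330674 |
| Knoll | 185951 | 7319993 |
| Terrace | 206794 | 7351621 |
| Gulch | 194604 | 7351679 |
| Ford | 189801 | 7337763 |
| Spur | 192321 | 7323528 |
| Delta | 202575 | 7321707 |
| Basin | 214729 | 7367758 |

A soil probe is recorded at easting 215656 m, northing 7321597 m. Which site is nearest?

Squared distances to each site:
Hollow: 200483309.000; Bench: 3034516484.000; Mesa: 82532554.000; Knoll: 884959841.000; Terrace: 979975620.000; Gulch: 1348113428.000; Ford: 929820581.000; Spur: 548250986.000; Delta: 171124661.000; Basin: 2131697250.000.
Minimum at Mesa.

Mesa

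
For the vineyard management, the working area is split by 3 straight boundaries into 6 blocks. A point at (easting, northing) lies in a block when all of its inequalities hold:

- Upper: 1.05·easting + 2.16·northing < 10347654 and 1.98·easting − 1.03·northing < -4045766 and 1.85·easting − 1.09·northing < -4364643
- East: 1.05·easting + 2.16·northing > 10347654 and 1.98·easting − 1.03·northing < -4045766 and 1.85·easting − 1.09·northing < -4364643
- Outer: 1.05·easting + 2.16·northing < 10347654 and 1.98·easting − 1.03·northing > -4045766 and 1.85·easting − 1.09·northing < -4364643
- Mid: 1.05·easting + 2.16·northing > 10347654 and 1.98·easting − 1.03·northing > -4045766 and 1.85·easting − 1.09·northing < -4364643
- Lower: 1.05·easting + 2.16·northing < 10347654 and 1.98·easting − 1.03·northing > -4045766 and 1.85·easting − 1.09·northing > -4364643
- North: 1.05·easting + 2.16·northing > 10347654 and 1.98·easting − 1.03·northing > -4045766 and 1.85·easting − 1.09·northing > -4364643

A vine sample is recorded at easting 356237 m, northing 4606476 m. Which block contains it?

1.05·356237 + 2.16·4606476 = 10324037.010, which is < 10347654
1.98·356237 − 1.03·4606476 = -4039321.020, which is > -4045766
1.85·356237 − 1.09·4606476 = -4362020.390, which is > -4364643
This sign pattern matches Lower.

Lower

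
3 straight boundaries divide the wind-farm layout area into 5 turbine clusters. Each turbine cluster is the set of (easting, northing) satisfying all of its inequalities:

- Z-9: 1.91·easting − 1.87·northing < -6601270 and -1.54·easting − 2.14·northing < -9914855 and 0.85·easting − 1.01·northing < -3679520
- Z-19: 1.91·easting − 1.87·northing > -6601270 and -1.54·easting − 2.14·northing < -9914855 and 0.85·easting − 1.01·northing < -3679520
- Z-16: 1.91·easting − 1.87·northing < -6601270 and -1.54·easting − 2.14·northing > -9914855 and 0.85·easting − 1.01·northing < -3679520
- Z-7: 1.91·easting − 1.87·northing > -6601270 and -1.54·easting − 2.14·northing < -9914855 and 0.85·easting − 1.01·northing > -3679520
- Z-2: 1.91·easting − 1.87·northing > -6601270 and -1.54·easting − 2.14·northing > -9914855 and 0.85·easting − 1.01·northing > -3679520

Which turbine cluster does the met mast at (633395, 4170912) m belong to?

Z-2

1.91·633395 − 1.87·4170912 = -6589820.990, which is > -6601270
-1.54·633395 − 2.14·4170912 = -9901179.980, which is > -9914855
0.85·633395 − 1.01·4170912 = -3674235.370, which is > -3679520
This sign pattern matches Z-2.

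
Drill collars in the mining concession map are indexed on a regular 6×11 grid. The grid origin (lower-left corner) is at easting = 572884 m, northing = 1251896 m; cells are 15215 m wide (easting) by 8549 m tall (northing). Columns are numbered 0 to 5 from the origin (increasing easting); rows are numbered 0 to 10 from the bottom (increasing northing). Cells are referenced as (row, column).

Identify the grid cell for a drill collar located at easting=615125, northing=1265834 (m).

Column index: ⌊(615125 − 572884) / 15215⌋ = ⌊2.776⌋ = 2
Row offset from origin: ⌊(1265834 − 1251896) / 8549⌋ = ⌊1.630⌋ = 1 → row 1

(1, 2)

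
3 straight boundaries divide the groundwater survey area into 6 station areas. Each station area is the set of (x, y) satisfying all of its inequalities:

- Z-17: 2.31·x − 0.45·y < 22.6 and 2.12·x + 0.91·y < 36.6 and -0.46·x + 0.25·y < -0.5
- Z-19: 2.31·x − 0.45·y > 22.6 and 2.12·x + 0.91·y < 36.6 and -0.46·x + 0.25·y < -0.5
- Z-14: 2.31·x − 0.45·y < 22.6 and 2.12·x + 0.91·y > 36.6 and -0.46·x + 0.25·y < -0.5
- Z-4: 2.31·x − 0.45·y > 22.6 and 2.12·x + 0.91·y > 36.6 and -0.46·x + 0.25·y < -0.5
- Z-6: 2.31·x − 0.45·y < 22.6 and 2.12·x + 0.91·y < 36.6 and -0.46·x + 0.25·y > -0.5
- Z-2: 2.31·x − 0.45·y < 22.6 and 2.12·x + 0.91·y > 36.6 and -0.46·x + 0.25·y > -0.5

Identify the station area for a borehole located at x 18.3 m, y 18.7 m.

2.31·18.3 − 0.45·18.7 = 33.858, which is > 22.6
2.12·18.3 + 0.91·18.7 = 55.813, which is > 36.6
-0.46·18.3 + 0.25·18.7 = -3.743, which is < -0.5
This sign pattern matches Z-4.

Z-4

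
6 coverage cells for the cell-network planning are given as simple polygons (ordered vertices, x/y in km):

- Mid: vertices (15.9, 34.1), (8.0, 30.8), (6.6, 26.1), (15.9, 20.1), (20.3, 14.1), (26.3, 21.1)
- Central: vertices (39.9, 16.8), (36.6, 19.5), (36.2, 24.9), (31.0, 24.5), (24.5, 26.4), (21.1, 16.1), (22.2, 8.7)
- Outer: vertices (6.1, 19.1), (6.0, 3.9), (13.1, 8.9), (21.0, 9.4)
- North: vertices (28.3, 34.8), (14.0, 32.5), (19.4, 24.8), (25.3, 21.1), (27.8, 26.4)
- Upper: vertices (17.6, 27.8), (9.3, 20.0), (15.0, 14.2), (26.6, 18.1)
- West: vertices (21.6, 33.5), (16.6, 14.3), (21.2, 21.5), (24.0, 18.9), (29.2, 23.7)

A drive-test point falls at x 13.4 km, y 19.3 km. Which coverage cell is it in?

Cast a ray rightward from (13.4, 19.3). For each polygon, the edges (by vertex number in listed order) whose endpoints lie on opposite sides of y = 19.3, where each meets that height, and whether that is right or left of the point:
Mid: 4–5 at x≈16.49 (right), 5–6 at x≈24.76 (right) → 2 crossings.
Central: 1–2 at x≈36.84 (right), 5–6 at x≈22.16 (right) → 2 crossings.
Outer: no edge straddles that height → 0 crossings.
North: no edge straddles that height → 0 crossings.
Upper: 2–3 at x≈9.99 (left), 4–1 at x≈25.49 (right) → 1 crossing.
West: 1–2 at x≈17.90 (right), 2–3 at x≈19.79 (right), 3–4 at x≈23.57 (right), 4–5 at x≈24.43 (right) → 4 crossings.
Only Upper has an odd count, so the point is inside Upper.

Upper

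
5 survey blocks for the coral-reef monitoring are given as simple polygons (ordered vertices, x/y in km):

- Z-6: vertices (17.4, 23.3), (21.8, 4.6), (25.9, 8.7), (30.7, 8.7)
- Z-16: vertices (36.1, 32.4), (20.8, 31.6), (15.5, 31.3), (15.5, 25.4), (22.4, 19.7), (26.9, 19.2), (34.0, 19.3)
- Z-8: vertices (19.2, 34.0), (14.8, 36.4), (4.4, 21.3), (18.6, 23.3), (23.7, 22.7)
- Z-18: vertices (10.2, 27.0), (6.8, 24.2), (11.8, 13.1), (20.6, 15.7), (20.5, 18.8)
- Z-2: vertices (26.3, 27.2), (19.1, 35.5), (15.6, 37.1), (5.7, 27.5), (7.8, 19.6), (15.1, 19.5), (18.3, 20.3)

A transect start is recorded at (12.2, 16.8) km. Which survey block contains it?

Z-18

Cast a ray rightward from (12.2, 16.8). For each polygon, the edges (by vertex number in listed order) whose endpoints lie on opposite sides of y = 16.8, where each meets that height, and whether that is right or left of the point:
Z-6: 1–2 at x≈18.93 (right), 4–1 at x≈23.32 (right) → 2 crossings.
Z-16: no edge straddles that height → 0 crossings.
Z-8: no edge straddles that height → 0 crossings.
Z-18: 2–3 at x≈10.13 (left), 4–5 at x≈20.56 (right) → 1 crossing.
Z-2: no edge straddles that height → 0 crossings.
Only Z-18 has an odd count, so the point is inside Z-18.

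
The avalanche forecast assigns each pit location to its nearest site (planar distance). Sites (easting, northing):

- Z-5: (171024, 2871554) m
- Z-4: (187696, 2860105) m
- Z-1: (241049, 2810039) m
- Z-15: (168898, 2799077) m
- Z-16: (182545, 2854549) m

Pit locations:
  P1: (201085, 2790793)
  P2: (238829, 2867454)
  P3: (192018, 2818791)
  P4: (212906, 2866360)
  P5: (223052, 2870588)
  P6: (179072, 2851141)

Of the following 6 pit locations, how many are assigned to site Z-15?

2

P1 → Z-15
P2 → Z-4
P3 → Z-15
P4 → Z-4
P5 → Z-4
P6 → Z-16
2 of the 6 go to Z-15.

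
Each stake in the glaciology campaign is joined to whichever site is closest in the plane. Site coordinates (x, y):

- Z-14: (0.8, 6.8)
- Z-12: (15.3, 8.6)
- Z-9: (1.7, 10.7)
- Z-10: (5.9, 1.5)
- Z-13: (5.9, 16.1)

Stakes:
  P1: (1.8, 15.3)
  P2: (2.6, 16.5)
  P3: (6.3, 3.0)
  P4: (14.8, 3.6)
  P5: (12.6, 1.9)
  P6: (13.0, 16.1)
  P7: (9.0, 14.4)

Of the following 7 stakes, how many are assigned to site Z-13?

4

P1 → Z-13
P2 → Z-13
P3 → Z-10
P4 → Z-12
P5 → Z-10
P6 → Z-13
P7 → Z-13
4 of the 7 go to Z-13.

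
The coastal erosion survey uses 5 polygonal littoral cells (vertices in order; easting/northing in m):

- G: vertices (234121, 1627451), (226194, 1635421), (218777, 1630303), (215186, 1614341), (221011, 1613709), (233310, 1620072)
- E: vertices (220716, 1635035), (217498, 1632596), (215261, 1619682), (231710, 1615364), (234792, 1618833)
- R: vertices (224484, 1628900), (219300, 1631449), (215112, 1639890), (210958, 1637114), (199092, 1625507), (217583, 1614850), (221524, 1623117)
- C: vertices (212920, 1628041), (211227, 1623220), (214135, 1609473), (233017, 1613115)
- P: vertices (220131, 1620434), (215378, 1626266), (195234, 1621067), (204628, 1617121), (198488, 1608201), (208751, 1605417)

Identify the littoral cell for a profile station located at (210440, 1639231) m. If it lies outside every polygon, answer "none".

Cast a ray rightward from (210440, 1639231). For each polygon, the edges (by vertex number in listed order) whose endpoints lie on opposite sides of northing = 1639231, where each meets that height, and whether that is right or left of the point:
G: no edge straddles that height → 0 crossings.
E: no edge straddles that height → 0 crossings.
R: 2–3 at easting≈215439.0 (right), 3–4 at easting≈214125.9 (right) → 2 crossings.
C: no edge straddles that height → 0 crossings.
P: no edge straddles that height → 0 crossings.
All counts are even, so the point lies outside every listed polygon.

none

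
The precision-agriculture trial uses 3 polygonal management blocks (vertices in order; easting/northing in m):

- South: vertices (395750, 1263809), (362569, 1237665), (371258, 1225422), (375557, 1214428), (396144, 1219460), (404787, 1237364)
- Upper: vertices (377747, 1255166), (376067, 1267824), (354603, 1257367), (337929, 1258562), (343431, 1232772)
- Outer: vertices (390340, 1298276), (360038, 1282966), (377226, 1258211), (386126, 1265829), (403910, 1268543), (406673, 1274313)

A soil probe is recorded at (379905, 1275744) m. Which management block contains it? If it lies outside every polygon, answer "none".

Outer

Cast a ray rightward from (379905, 1275744). For each polygon, the edges (by vertex number in listed order) whose endpoints lie on opposite sides of northing = 1275744, where each meets that height, and whether that is right or left of the point:
South: no edge straddles that height → 0 crossings.
Upper: no edge straddles that height → 0 crossings.
Outer: 2–3 at easting≈365052.4 (left), 6–1 at easting≈405697.6 (right) → 1 crossing.
Only Outer has an odd count, so the point is inside Outer.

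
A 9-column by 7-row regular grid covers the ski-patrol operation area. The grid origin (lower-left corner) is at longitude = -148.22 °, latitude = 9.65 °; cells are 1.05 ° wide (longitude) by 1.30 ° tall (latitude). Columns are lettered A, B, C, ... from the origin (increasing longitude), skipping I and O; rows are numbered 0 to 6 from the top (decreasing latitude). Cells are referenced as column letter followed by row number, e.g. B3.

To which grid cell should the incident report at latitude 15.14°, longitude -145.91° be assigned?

Column index: ⌊(-145.91 − -148.22) / 1.05⌋ = ⌊2.200⌋ = 2 → column C
Row offset from origin: ⌊(15.14 − 9.65) / 1.30⌋ = ⌊4.223⌋ = 4 → row 2 (counted from top)

C2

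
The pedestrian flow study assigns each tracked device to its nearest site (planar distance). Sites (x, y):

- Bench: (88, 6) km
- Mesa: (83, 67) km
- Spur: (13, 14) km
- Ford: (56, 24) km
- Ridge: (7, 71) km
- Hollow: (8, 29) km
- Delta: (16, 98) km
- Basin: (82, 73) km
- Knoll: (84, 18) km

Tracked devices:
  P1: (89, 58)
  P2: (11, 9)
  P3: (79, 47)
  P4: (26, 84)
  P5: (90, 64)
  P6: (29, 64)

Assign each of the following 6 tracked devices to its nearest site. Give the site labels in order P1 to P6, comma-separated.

P1 → Mesa (d²=117.00)
P2 → Spur (d²=29.00)
P3 → Mesa (d²=416.00)
P4 → Delta (d²=296.00)
P5 → Mesa (d²=58.00)
P6 → Ridge (d²=533.00)

Mesa, Spur, Mesa, Delta, Mesa, Ridge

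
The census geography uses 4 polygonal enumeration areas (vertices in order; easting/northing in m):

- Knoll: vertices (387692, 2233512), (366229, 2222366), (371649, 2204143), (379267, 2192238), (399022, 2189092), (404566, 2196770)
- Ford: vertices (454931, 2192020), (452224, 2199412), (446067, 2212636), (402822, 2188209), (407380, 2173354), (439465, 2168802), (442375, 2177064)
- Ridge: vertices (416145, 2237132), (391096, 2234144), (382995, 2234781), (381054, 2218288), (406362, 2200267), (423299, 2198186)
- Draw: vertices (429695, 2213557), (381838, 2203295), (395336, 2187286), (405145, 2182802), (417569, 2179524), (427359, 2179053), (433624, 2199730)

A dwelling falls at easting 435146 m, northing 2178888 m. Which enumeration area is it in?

Ford

Cast a ray rightward from (435146, 2178888). For each polygon, the edges (by vertex number in listed order) whose endpoints lie on opposite sides of northing = 2178888, where each meets that height, and whether that is right or left of the point:
Knoll: no edge straddles that height → 0 crossings.
Ford: 4–5 at easting≈405682.0 (left), 7–1 at easting≈443906.3 (right) → 1 crossing.
Ridge: no edge straddles that height → 0 crossings.
Draw: no edge straddles that height → 0 crossings.
Only Ford has an odd count, so the point is inside Ford.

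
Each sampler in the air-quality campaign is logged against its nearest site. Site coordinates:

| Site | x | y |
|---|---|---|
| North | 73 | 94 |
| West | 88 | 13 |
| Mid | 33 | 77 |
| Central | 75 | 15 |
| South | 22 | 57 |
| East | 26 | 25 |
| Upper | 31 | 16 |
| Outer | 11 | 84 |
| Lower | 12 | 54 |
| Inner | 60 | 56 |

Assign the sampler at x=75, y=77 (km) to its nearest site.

Squared distances to each site:
North: 293.000; West: 4265.000; Mid: 1764.000; Central: 3844.000; South: 3209.000; East: 5105.000; Upper: 5657.000; Outer: 4145.000; Lower: 4498.000; Inner: 666.000.
Minimum at North.

North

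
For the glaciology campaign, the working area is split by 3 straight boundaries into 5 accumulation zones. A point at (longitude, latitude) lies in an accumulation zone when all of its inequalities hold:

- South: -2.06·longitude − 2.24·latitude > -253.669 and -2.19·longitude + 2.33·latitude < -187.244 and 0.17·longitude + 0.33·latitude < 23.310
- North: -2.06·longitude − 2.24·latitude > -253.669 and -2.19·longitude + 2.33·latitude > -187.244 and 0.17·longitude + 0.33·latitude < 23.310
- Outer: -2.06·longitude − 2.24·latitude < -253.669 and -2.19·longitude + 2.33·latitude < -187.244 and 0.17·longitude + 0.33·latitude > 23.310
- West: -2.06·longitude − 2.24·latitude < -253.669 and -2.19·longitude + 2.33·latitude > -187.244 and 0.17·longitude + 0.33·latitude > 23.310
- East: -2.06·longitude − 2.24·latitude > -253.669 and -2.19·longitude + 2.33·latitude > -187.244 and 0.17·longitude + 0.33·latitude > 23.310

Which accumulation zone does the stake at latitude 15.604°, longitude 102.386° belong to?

-2.06·102.386 − 2.24·15.604 = -245.868, which is > -253.669
-2.19·102.386 + 2.33·15.604 = -187.868, which is < -187.244
0.17·102.386 + 0.33·15.604 = 22.555, which is < 23.310
This sign pattern matches South.

South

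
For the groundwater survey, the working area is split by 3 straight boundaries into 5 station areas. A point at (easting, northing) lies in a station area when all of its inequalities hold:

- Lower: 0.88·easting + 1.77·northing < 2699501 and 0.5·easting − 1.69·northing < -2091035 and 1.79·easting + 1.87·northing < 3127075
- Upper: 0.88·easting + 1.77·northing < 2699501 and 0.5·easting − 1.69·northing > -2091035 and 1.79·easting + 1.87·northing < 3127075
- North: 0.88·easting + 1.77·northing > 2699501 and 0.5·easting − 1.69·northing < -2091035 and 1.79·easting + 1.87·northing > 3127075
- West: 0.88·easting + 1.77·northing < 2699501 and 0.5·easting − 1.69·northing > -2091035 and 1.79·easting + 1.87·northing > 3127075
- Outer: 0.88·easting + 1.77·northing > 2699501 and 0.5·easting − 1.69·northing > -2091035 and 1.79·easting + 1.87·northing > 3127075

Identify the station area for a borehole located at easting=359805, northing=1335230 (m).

West

0.88·359805 + 1.77·1335230 = 2679985.500, which is < 2699501
0.5·359805 − 1.69·1335230 = -2076636.200, which is > -2091035
1.79·359805 + 1.87·1335230 = 3140931.050, which is > 3127075
This sign pattern matches West.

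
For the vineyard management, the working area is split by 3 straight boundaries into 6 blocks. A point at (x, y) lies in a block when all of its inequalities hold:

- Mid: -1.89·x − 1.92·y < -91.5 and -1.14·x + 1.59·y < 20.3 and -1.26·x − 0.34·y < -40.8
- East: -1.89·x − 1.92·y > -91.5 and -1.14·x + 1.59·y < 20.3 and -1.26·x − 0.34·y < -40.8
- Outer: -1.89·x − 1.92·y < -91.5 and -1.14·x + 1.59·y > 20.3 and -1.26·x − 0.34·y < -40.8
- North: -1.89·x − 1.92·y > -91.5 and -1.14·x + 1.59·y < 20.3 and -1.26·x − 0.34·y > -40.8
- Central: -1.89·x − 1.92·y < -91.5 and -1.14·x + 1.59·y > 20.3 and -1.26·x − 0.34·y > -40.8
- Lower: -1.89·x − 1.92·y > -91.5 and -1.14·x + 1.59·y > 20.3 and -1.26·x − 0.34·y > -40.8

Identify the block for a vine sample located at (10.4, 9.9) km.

-1.89·10.4 − 1.92·9.9 = -38.664, which is > -91.5
-1.14·10.4 + 1.59·9.9 = 3.885, which is < 20.3
-1.26·10.4 − 0.34·9.9 = -16.470, which is > -40.8
This sign pattern matches North.

North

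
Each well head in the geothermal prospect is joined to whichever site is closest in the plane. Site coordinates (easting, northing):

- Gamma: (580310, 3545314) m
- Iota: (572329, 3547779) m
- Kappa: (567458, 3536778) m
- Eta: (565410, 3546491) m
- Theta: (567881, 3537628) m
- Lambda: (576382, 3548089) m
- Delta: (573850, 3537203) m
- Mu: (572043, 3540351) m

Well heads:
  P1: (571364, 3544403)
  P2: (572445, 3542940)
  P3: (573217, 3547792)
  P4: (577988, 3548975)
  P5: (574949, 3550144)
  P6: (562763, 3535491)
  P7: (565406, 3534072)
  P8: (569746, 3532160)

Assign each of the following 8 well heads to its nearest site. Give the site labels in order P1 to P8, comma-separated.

Iota, Mu, Iota, Lambda, Lambda, Kappa, Kappa, Kappa

P1 → Iota (d²=12328601.00)
P2 → Mu (d²=6864525.00)
P3 → Iota (d²=788713.00)
P4 → Lambda (d²=3364232.00)
P5 → Lambda (d²=6276514.00)
P6 → Kappa (d²=23699394.00)
P7 → Kappa (d²=11533140.00)
P8 → Kappa (d²=26560868.00)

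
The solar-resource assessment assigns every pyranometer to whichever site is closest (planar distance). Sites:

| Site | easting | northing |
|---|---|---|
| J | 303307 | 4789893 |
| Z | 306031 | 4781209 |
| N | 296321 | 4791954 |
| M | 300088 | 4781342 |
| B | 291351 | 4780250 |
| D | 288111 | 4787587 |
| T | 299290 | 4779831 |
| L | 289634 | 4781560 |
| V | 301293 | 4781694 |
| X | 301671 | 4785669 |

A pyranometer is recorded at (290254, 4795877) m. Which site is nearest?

Squared distances to each site:
J: 206189065.000; Z: 464063953.000; N: 52198418.000; M: 307973781.000; B: 245406538.000; D: 73316549.000; T: 339123412.000; L: 205360889.000; V: 323017010.000; X: 234551153.000.
Minimum at N.

N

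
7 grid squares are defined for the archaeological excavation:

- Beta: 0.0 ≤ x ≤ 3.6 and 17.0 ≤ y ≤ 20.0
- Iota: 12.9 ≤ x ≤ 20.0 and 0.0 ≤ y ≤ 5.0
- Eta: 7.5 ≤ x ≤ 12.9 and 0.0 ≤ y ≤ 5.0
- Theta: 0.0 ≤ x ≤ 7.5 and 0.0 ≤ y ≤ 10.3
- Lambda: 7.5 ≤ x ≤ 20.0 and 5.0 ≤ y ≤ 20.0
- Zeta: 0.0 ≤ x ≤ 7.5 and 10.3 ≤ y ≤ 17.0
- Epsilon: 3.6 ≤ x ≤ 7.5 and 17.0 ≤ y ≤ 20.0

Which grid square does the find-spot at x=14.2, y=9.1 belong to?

The point has x = 14.2 and y = 9.1.
Only Lambda satisfies 7.5 ≤ x ≤ 20.0 and 5.0 ≤ y ≤ 20.0.

Lambda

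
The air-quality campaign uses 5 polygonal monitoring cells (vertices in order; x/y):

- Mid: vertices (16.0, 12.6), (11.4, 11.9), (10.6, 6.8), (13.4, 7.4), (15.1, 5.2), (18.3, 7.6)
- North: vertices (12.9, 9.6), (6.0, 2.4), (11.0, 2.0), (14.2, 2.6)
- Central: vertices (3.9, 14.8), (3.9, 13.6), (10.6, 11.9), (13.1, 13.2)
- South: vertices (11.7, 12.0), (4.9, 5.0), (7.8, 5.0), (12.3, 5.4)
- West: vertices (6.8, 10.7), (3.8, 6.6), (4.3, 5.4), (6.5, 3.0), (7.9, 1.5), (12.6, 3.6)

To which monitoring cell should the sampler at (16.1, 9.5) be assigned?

Cast a ray rightward from (16.1, 9.5). For each polygon, the edges (by vertex number in listed order) whose endpoints lie on opposite sides of y = 9.5, where each meets that height, and whether that is right or left of the point:
Mid: 2–3 at x≈11.02 (left), 6–1 at x≈17.43 (right) → 1 crossing.
North: 1–2 at x≈12.80 (left), 4–1 at x≈12.92 (left) → 0 crossings.
Central: no edge straddles that height → 0 crossings.
South: 1–2 at x≈9.27 (left), 4–1 at x≈11.93 (left) → 0 crossings.
West: 1–2 at x≈5.92 (left), 6–1 at x≈7.78 (left) → 0 crossings.
Only Mid has an odd count, so the point is inside Mid.

Mid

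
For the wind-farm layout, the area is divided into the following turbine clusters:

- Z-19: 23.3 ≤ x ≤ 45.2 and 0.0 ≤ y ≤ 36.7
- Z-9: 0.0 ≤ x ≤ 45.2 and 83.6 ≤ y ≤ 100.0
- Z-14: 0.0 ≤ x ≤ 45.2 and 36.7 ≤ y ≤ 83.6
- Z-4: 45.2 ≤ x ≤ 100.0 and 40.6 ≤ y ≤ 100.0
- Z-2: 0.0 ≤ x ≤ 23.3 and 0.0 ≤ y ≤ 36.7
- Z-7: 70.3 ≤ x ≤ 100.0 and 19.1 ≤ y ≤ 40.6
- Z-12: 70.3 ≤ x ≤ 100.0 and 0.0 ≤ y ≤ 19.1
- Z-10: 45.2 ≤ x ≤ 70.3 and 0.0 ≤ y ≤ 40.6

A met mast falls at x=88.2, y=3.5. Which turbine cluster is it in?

The point has x = 88.2 and y = 3.5.
Only Z-12 satisfies 70.3 ≤ x ≤ 100.0 and 0.0 ≤ y ≤ 19.1.

Z-12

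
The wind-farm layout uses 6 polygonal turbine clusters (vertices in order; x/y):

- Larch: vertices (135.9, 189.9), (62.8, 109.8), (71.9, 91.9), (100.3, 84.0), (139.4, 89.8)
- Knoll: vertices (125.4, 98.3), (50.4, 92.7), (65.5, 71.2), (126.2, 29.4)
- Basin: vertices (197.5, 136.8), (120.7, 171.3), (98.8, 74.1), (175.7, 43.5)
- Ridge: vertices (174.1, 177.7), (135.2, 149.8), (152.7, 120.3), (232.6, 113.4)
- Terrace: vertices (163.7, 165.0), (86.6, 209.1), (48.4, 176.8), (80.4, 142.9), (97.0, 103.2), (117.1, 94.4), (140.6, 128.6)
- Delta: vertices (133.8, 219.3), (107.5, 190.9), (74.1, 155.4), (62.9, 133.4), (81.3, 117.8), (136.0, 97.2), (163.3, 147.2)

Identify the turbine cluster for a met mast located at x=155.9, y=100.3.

Cast a ray rightward from (155.9, 100.3). For each polygon, the edges (by vertex number in listed order) whose endpoints lie on opposite sides of y = 100.3, where each meets that height, and whether that is right or left of the point:
Larch: 2–3 at x≈67.63 (left), 5–1 at x≈139.03 (left) → 0 crossings.
Knoll: no edge straddles that height → 0 crossings.
Basin: 2–3 at x≈104.70 (left), 4–1 at x≈188.97 (right) → 1 crossing.
Ridge: no edge straddles that height → 0 crossings.
Terrace: 5–6 at x≈103.62 (left), 6–7 at x≈121.15 (left) → 0 crossings.
Delta: 5–6 at x≈127.77 (left), 6–7 at x≈137.69 (left) → 0 crossings.
Only Basin has an odd count, so the point is inside Basin.

Basin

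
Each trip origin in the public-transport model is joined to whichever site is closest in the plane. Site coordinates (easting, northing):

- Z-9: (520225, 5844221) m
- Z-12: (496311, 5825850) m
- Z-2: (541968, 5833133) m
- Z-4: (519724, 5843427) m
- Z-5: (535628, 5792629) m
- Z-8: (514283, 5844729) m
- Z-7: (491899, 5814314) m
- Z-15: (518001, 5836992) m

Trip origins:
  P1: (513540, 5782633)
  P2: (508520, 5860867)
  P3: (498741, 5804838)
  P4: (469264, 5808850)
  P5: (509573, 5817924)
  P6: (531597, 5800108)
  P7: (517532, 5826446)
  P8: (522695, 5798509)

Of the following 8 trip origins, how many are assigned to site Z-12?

1

P1 → Z-5
P2 → Z-8
P3 → Z-7
P4 → Z-7
P5 → Z-12
P6 → Z-5
P7 → Z-15
P8 → Z-5
1 of the 8 goes to Z-12.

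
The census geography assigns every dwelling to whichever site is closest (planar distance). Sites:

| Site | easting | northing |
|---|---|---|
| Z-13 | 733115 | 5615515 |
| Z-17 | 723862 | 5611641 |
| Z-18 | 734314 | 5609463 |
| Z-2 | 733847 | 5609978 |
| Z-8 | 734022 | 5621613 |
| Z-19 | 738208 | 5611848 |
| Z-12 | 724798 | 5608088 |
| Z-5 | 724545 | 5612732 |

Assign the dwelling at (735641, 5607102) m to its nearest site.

Z-18

Squared distances to each site:
Z-13: 77159245.000; Z-17: 159347362.000; Z-18: 7335250.000; Z-2: 11489812.000; Z-8: 213190282.000; Z-19: 29114005.000; Z-12: 118542845.000; Z-5: 154818116.000.
Minimum at Z-18.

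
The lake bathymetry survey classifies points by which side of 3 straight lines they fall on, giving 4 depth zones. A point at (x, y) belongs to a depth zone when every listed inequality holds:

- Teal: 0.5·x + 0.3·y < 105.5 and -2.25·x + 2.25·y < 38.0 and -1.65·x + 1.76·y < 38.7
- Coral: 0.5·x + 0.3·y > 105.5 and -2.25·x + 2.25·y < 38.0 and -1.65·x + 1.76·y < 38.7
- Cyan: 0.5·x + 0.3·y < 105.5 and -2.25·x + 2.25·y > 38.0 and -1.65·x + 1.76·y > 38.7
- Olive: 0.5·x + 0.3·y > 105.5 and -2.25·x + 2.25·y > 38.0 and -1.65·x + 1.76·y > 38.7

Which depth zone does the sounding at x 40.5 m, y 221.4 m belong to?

0.5·40.5 + 0.3·221.4 = 86.670, which is < 105.5
-2.25·40.5 + 2.25·221.4 = 407.025, which is > 38.0
-1.65·40.5 + 1.76·221.4 = 322.839, which is > 38.7
This sign pattern matches Cyan.

Cyan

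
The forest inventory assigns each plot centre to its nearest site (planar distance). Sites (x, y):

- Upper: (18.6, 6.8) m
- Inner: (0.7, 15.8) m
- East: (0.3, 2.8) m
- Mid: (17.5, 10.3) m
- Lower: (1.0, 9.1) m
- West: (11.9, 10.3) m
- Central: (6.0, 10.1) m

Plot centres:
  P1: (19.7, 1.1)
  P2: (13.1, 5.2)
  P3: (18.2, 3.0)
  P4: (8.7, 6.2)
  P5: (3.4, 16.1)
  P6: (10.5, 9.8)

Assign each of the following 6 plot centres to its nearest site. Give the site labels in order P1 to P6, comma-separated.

Upper, West, Upper, Central, Inner, West

P1 → Upper (d²=33.70)
P2 → West (d²=27.45)
P3 → Upper (d²=14.60)
P4 → Central (d²=22.50)
P5 → Inner (d²=7.38)
P6 → West (d²=2.21)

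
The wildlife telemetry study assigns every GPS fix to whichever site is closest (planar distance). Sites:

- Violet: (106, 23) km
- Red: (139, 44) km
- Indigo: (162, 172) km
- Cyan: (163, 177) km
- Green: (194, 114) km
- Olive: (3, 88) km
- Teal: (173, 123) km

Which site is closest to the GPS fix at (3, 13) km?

Squared distances to each site:
Violet: 10709.000; Red: 19457.000; Indigo: 50562.000; Cyan: 52496.000; Green: 46682.000; Olive: 5625.000; Teal: 41000.000.
Minimum at Olive.

Olive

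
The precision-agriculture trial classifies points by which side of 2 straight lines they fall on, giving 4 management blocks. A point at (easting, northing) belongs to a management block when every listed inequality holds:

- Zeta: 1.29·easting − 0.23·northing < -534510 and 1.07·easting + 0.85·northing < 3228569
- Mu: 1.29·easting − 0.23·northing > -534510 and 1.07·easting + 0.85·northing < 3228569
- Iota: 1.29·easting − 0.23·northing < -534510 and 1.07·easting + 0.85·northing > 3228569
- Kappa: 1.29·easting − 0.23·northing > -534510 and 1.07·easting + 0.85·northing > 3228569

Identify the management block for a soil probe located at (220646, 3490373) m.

1.29·220646 − 0.23·3490373 = -518152.450, which is > -534510
1.07·220646 + 0.85·3490373 = 3202908.270, which is < 3228569
This sign pattern matches Mu.

Mu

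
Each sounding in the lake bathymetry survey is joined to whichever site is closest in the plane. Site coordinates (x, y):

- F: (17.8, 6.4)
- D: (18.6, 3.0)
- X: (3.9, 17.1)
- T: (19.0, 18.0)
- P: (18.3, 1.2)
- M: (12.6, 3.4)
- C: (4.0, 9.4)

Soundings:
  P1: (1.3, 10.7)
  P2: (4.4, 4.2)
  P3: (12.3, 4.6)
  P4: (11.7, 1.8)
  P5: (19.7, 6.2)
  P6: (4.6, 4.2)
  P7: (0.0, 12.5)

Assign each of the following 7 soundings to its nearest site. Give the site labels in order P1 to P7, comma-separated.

P1 → C (d²=8.98)
P2 → C (d²=27.20)
P3 → M (d²=1.53)
P4 → M (d²=3.37)
P5 → F (d²=3.65)
P6 → C (d²=27.40)
P7 → C (d²=25.61)

C, C, M, M, F, C, C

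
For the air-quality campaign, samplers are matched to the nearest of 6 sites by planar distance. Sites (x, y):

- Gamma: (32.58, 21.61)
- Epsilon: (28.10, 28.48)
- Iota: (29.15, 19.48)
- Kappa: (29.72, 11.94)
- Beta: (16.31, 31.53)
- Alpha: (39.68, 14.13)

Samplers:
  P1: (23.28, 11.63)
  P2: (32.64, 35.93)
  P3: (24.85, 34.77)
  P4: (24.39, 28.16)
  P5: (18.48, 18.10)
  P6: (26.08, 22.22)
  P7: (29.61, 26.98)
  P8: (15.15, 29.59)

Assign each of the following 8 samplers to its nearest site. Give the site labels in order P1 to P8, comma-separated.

Kappa, Epsilon, Epsilon, Epsilon, Iota, Iota, Epsilon, Beta

P1 → Kappa (d²=41.57)
P2 → Epsilon (d²=76.11)
P3 → Epsilon (d²=50.13)
P4 → Epsilon (d²=13.87)
P5 → Iota (d²=115.75)
P6 → Iota (d²=16.93)
P7 → Epsilon (d²=4.53)
P8 → Beta (d²=5.11)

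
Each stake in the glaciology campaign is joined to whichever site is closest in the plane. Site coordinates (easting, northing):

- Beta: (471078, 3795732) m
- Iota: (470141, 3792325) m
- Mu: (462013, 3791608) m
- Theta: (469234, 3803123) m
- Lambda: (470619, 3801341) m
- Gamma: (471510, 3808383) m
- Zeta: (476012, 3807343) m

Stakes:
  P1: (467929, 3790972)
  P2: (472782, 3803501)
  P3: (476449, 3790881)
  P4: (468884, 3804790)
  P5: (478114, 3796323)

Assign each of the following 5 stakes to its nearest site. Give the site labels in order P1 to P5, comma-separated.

Iota, Lambda, Iota, Theta, Beta

P1 → Iota (d²=6723553.00)
P2 → Lambda (d²=9344169.00)
P3 → Iota (d²=41876000.00)
P4 → Theta (d²=2901389.00)
P5 → Beta (d²=49854577.00)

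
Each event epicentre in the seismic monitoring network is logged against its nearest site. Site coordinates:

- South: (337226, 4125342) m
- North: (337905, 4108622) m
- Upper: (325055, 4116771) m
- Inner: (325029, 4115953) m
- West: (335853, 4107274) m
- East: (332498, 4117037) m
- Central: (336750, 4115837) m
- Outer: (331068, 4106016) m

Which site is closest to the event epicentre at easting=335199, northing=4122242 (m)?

Squared distances to each site:
South: 13718729.000; North: 192826836.000; Upper: 132832577.000; Inner: 142980421.000; West: 224468740.000; East: 34387426.000; Central: 43429626.000; Outer: 280348237.000.
Minimum at South.

South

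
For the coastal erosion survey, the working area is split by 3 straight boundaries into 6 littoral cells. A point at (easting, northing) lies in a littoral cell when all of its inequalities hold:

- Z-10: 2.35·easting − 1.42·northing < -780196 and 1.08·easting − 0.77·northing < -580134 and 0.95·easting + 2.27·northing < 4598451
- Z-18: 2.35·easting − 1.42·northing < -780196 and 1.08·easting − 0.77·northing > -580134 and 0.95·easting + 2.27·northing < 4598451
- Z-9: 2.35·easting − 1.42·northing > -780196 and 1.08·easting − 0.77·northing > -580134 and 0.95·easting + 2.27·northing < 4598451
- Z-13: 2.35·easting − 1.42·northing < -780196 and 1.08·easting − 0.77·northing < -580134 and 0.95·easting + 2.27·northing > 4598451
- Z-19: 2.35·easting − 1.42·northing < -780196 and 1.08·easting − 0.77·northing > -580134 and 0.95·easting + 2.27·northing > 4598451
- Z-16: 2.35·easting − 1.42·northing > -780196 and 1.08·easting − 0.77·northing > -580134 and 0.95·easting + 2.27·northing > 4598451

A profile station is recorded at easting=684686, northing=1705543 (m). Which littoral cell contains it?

2.35·684686 − 1.42·1705543 = -812858.960, which is < -780196
1.08·684686 − 0.77·1705543 = -573807.230, which is > -580134
0.95·684686 + 2.27·1705543 = 4522034.310, which is < 4598451
This sign pattern matches Z-18.

Z-18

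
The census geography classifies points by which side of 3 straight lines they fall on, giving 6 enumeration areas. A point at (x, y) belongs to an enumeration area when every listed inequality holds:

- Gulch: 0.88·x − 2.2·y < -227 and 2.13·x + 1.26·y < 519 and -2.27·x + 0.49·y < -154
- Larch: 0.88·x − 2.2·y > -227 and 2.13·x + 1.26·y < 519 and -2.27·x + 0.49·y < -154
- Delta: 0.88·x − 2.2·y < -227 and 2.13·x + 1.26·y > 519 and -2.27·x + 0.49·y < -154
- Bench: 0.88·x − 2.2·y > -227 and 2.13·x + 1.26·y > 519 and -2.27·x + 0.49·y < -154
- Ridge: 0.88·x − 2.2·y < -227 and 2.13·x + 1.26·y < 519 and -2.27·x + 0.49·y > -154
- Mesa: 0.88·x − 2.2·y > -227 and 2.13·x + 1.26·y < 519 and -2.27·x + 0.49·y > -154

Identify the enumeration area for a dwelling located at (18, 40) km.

Mesa

0.88·18 − 2.2·40 = -72.160, which is > -227
2.13·18 + 1.26·40 = 88.740, which is < 519
-2.27·18 + 0.49·40 = -21.260, which is > -154
This sign pattern matches Mesa.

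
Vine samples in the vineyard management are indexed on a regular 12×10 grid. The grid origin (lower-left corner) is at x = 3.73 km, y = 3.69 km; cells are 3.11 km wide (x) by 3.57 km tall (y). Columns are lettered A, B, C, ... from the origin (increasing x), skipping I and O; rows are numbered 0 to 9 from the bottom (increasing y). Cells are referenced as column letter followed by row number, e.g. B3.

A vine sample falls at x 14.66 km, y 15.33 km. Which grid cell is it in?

Column index: ⌊(14.66 − 3.73) / 3.11⌋ = ⌊3.514⌋ = 3 → column D
Row offset from origin: ⌊(15.33 − 3.69) / 3.57⌋ = ⌊3.261⌋ = 3 → row 3

D3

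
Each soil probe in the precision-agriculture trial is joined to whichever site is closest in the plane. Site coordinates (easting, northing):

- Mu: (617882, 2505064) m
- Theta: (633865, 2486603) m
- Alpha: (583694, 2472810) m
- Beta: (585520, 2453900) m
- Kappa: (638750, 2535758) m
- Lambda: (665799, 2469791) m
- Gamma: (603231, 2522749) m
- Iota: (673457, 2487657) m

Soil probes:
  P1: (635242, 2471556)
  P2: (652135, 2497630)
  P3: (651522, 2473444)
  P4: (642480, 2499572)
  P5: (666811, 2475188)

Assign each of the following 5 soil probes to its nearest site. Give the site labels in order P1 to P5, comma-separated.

P1 → Theta (d²=228308338.00)
P2 → Theta (d²=455387629.00)
P3 → Lambda (d²=217177138.00)
P4 → Theta (d²=242413186.00)
P5 → Lambda (d²=30151753.00)

Theta, Theta, Lambda, Theta, Lambda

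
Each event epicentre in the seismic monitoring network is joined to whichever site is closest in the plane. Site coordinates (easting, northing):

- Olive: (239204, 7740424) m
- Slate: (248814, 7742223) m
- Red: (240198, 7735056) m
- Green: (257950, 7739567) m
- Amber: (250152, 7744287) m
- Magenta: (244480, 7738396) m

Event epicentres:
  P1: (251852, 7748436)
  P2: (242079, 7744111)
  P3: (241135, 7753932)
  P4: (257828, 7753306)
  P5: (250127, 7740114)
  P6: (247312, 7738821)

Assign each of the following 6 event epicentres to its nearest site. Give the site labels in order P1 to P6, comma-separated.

P1 → Amber (d²=20104201.00)
P2 → Olive (d²=21859594.00)
P3 → Amber (d²=174332314.00)
P4 → Amber (d²=140263337.00)
P5 → Slate (d²=6171850.00)
P6 → Magenta (d²=8200849.00)

Amber, Olive, Amber, Amber, Slate, Magenta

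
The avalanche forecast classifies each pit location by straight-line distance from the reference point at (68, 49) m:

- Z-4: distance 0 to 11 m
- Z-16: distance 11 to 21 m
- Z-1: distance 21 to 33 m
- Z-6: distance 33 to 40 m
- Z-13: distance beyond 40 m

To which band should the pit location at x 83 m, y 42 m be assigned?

Z-16

Distance = √((83−68)² + (42−49)²) = √(225.000 + 49.000) = 16.553 m.
11 ≤ 16.553 < 21 → Z-16.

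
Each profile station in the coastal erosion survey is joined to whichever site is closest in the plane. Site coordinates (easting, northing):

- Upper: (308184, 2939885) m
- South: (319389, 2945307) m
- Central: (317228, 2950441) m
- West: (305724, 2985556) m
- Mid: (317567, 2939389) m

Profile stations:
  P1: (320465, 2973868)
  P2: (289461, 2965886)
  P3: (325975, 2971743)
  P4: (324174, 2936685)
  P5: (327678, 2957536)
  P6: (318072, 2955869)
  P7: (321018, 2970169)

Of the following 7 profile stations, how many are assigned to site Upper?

P1 → West
P2 → West
P3 → Central
P4 → Mid
P5 → Central
P6 → Central
P7 → Central
0 of the 7 go to Upper.

0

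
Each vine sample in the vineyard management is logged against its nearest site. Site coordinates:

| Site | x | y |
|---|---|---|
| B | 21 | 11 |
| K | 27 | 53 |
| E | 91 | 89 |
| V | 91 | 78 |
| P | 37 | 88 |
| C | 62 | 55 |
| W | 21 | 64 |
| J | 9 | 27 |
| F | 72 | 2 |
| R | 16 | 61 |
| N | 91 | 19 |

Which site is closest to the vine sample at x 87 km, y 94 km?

Squared distances to each site:
B: 11245.000; K: 5281.000; E: 41.000; V: 272.000; P: 2536.000; C: 2146.000; W: 5256.000; J: 10573.000; F: 8689.000; R: 6130.000; N: 5641.000.
Minimum at E.

E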